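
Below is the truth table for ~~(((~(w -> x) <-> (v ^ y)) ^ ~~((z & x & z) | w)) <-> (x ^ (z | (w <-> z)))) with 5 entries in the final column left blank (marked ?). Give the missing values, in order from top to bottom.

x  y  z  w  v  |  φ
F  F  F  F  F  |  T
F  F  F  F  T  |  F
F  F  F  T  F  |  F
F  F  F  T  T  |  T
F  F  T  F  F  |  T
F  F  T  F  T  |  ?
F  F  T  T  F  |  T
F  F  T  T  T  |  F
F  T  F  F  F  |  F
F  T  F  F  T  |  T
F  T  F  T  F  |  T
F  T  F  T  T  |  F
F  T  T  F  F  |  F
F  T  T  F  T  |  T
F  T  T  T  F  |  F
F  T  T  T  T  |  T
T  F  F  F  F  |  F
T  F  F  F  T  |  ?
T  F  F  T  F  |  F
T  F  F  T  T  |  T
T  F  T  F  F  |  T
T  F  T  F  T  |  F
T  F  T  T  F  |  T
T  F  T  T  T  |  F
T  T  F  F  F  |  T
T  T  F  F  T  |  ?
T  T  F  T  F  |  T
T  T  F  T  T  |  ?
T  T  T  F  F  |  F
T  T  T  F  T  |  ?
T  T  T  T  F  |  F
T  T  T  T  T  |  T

F, T, F, F, T

Row x=F, y=F, z=T, w=F, v=T: (((~(w -> x) <-> (v ^ y)) ^ ~~((z & x & z) | w)) <-> (x ^ (z | (w <-> z)))) = F, ~(((~(w -> x) <-> (v ^ y)) ^ ~~((z & x & z) | w)) <-> (x ^ (z | (w <-> z)))) = T, so the formula = F.
Row x=T, y=F, z=F, w=F, v=T: (((~(w -> x) <-> (v ^ y)) ^ ~~((z & x & z) | w)) <-> (x ^ (z | (w <-> z)))) = T, ~(((~(w -> x) <-> (v ^ y)) ^ ~~((z & x & z) | w)) <-> (x ^ (z | (w <-> z)))) = F, so the formula = T.
Row x=T, y=T, z=F, w=F, v=T: (((~(w -> x) <-> (v ^ y)) ^ ~~((z & x & z) | w)) <-> (x ^ (z | (w <-> z)))) = F, ~(((~(w -> x) <-> (v ^ y)) ^ ~~((z & x & z) | w)) <-> (x ^ (z | (w <-> z)))) = T, so the formula = F.
Row x=T, y=T, z=F, w=T, v=T: (((~(w -> x) <-> (v ^ y)) ^ ~~((z & x & z) | w)) <-> (x ^ (z | (w <-> z)))) = F, ~(((~(w -> x) <-> (v ^ y)) ^ ~~((z & x & z) | w)) <-> (x ^ (z | (w <-> z)))) = T, so the formula = F.
Row x=T, y=T, z=T, w=F, v=T: (((~(w -> x) <-> (v ^ y)) ^ ~~((z & x & z) | w)) <-> (x ^ (z | (w <-> z)))) = T, ~(((~(w -> x) <-> (v ^ y)) ^ ~~((z & x & z) | w)) <-> (x ^ (z | (w <-> z)))) = F, so the formula = T.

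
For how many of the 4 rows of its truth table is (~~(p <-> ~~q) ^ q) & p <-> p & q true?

p | q | φ
- | - | -
0 | 0 | 1
0 | 1 | 1
1 | 0 | 1
1 | 1 | 0
The formula is true on 3 of the 4 rows.

3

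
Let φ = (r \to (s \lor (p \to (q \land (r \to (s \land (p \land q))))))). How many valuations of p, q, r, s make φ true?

  p      q      r      s    |  (p \land q)  (s \land (p \land q))    φ  
False  False  False  False  |     False             False           True
False  False  False   True  |     False             False           True
False  False   True  False  |     False             False           True
False  False   True   True  |     False             False           True
False   True  False  False  |     False             False           True
False   True  False   True  |     False             False           True
False   True   True  False  |     False             False           True
False   True   True   True  |     False             False           True
 True  False  False  False  |     False             False           True
 True  False  False   True  |     False             False           True
 True  False   True  False  |     False             False          False
 True  False   True   True  |     False             False           True
 True   True  False  False  |      True             False           True
 True   True  False   True  |      True              True           True
 True   True   True  False  |      True             False          False
 True   True   True   True  |      True              True           True
The formula is true on 14 of the 16 rows.

14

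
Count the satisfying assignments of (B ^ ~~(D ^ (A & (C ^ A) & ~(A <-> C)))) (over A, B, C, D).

  A   |   B   |   C   |   D   | (C ^ A) | (A <-> C) | ~(A <-> C) | (A & (C ^ A) & ~(A <-> C)) |   φ  
----- | ----- | ----- | ----- | ------- | --------- | ---------- | -------------------------- | -----
 True |  True |  True |  True |  False  |    True   |   False    |           False            | False
 True |  True |  True | False |  False  |    True   |   False    |           False            |  True
 True |  True | False |  True |   True  |   False   |    True    |            True            |  True
 True |  True | False | False |   True  |   False   |    True    |            True            | False
 True | False |  True |  True |  False  |    True   |   False    |           False            |  True
 True | False |  True | False |  False  |    True   |   False    |           False            | False
 True | False | False |  True |   True  |   False   |    True    |            True            | False
 True | False | False | False |   True  |   False   |    True    |            True            |  True
False |  True |  True |  True |   True  |   False   |    True    |           False            | False
False |  True |  True | False |   True  |   False   |    True    |           False            |  True
False |  True | False |  True |  False  |    True   |   False    |           False            | False
False |  True | False | False |  False  |    True   |   False    |           False            |  True
False | False |  True |  True |   True  |   False   |    True    |           False            |  True
False | False |  True | False |   True  |   False   |    True    |           False            | False
False | False | False |  True |  False  |    True   |   False    |           False            |  True
False | False | False | False |  False  |    True   |   False    |           False            | False
The formula is true on 8 of the 16 rows.

8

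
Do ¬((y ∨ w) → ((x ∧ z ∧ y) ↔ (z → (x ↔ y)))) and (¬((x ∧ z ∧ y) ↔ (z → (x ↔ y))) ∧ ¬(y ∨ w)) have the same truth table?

x  y  z  w  |  φ  ψ
T  T  T  T  |  F  F
T  T  T  F  |  F  F
T  T  F  T  |  T  F
T  T  F  F  |  T  F
T  F  T  T  |  F  F
T  F  T  F  |  F  F
T  F  F  T  |  T  F
T  F  F  F  |  F  T
F  T  T  T  |  F  F
F  T  T  F  |  F  F
F  T  F  T  |  T  F
F  T  F  F  |  T  F
F  F  T  T  |  T  F
F  F  T  F  |  F  T
F  F  F  T  |  T  F
F  F  F  F  |  F  T
The columns differ at x=T, y=T, z=F, w=T (φ=T, ψ=F), so they are not equivalent.

not equivalent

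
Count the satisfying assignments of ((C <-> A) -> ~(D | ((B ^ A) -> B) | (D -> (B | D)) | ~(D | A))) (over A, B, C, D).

A  B  C  D     (C <-> A)  (B ^ A)  ((B ^ A) -> B)  (B | D)  (D -> (B | D))  (D | A)  ~(D | A)  φ
T  T  T  T         T         F           T            T           T            T        F      F
T  T  T  F         T         F           T            T           T            T        F      F
T  T  F  T         F         F           T            T           T            T        F      T
T  T  F  F         F         F           T            T           T            T        F      T
T  F  T  T         T         T           F            T           T            T        F      F
T  F  T  F         T         T           F            F           T            T        F      F
T  F  F  T         F         T           F            T           T            T        F      T
T  F  F  F         F         T           F            F           T            T        F      T
F  T  T  T         F         T           T            T           T            T        F      T
F  T  T  F         F         T           T            T           T            F        T      T
F  T  F  T         T         T           T            T           T            T        F      F
F  T  F  F         T         T           T            T           T            F        T      F
F  F  T  T         F         F           T            T           T            T        F      T
F  F  T  F         F         F           T            F           T            F        T      T
F  F  F  T         T         F           T            T           T            T        F      F
F  F  F  F         T         F           T            F           T            F        T      F
The formula is true on 8 of the 16 rows.

8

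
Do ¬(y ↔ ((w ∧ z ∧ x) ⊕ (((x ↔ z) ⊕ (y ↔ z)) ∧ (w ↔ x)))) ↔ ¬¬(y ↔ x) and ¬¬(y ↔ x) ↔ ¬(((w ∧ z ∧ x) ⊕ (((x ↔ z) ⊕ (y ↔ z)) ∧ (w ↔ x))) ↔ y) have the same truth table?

x | y | z | w | φ | ψ
- | - | - | - | - | -
T | T | T | T | F | F
T | T | T | F | T | T
T | T | F | T | T | T
T | T | F | F | T | T
T | F | T | T | T | T
T | F | T | F | T | T
T | F | F | T | F | F
T | F | F | F | T | T
F | T | T | T | F | F
F | T | T | F | T | T
F | T | F | T | F | F
F | T | F | F | T | T
F | F | T | T | F | F
F | F | T | F | F | F
F | F | F | T | F | F
F | F | F | F | F | F
The columns for φ and ψ agree on every row, so they are logically equivalent.

equivalent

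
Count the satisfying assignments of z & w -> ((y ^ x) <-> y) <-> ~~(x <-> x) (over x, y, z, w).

x | y | z | w || (z & w) | (y ^ x) | ((y ^ x) <-> y) | ((z & w) -> ((y ^ x) <-> y)) | (x <-> x) | ~(x <-> x) | ~~(x <-> x) | φ
T | T | T | T ||    T    |    F    |        F        |              F               |     T     |     F      |      T      | F
T | T | T | F ||    F    |    F    |        F        |              T               |     T     |     F      |      T      | T
T | T | F | T ||    F    |    F    |        F        |              T               |     T     |     F      |      T      | T
T | T | F | F ||    F    |    F    |        F        |              T               |     T     |     F      |      T      | T
T | F | T | T ||    T    |    T    |        F        |              F               |     T     |     F      |      T      | F
T | F | T | F ||    F    |    T    |        F        |              T               |     T     |     F      |      T      | T
T | F | F | T ||    F    |    T    |        F        |              T               |     T     |     F      |      T      | T
T | F | F | F ||    F    |    T    |        F        |              T               |     T     |     F      |      T      | T
F | T | T | T ||    T    |    T    |        T        |              T               |     T     |     F      |      T      | T
F | T | T | F ||    F    |    T    |        T        |              T               |     T     |     F      |      T      | T
F | T | F | T ||    F    |    T    |        T        |              T               |     T     |     F      |      T      | T
F | T | F | F ||    F    |    T    |        T        |              T               |     T     |     F      |      T      | T
F | F | T | T ||    T    |    F    |        T        |              T               |     T     |     F      |      T      | T
F | F | T | F ||    F    |    F    |        T        |              T               |     T     |     F      |      T      | T
F | F | F | T ||    F    |    F    |        T        |              T               |     T     |     F      |      T      | T
F | F | F | F ||    F    |    F    |        T        |              T               |     T     |     F      |      T      | T
The formula is true on 14 of the 16 rows.

14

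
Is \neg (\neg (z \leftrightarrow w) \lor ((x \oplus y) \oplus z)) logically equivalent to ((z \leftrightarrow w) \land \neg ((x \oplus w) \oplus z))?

not equivalent

x  y  z  w  |  φ  ψ
1  1  1  1  |  0  0
1  1  1  0  |  0  0
1  1  0  1  |  0  0
1  1  0  0  |  1  0
1  0  1  1  |  1  0
1  0  1  0  |  0  0
1  0  0  1  |  0  0
1  0  0  0  |  0  0
0  1  1  1  |  1  1
0  1  1  0  |  0  0
0  1  0  1  |  0  0
0  1  0  0  |  0  1
0  0  1  1  |  0  1
0  0  1  0  |  0  0
0  0  0  1  |  0  0
0  0  0  0  |  1  1
The columns differ at x=1, y=1, z=0, w=0 (φ=1, ψ=0), so they are not equivalent.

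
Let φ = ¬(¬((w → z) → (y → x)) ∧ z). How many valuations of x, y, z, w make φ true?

x | y | z | w | (w → z) | (y → x) | ((w → z) → (y → x)) | ¬((w → z) → (y → x)) | (¬((w → z) → (y → x)) ∧ z) | ¬(¬((w → z) → (y → x)) ∧ z)
- | - | - | - | ------- | ------- | ------------------- | -------------------- | -------------------------- | ---------------------------
T | T | T | T |    T    |    T    |          T          |          F           |             F              |              T             
T | T | T | F |    T    |    T    |          T          |          F           |             F              |              T             
T | T | F | T |    F    |    T    |          T          |          F           |             F              |              T             
T | T | F | F |    T    |    T    |          T          |          F           |             F              |              T             
T | F | T | T |    T    |    T    |          T          |          F           |             F              |              T             
T | F | T | F |    T    |    T    |          T          |          F           |             F              |              T             
T | F | F | T |    F    |    T    |          T          |          F           |             F              |              T             
T | F | F | F |    T    |    T    |          T          |          F           |             F              |              T             
F | T | T | T |    T    |    F    |          F          |          T           |             T              |              F             
F | T | T | F |    T    |    F    |          F          |          T           |             T              |              F             
F | T | F | T |    F    |    F    |          T          |          F           |             F              |              T             
F | T | F | F |    T    |    F    |          F          |          T           |             F              |              T             
F | F | T | T |    T    |    T    |          T          |          F           |             F              |              T             
F | F | T | F |    T    |    T    |          T          |          F           |             F              |              T             
F | F | F | T |    F    |    T    |          T          |          F           |             F              |              T             
F | F | F | F |    T    |    T    |          T          |          F           |             F              |              T             
The formula is true on 14 of the 16 rows.

14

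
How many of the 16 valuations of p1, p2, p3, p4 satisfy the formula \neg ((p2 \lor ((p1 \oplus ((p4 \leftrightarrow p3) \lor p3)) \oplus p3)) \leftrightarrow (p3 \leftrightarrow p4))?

8

p1 | p2 | p3 | p4 | (p4 \leftrightarrow p3) | (p3 \leftrightarrow p4) | φ
-- | -- | -- | -- | ----------------------- | ----------------------- | -
F  | F  | F  | F  |            T            |            T            | F
F  | F  | F  | T  |            F            |            F            | F
F  | F  | T  | F  |            F            |            F            | F
F  | F  | T  | T  |            T            |            T            | T
F  | T  | F  | F  |            T            |            T            | F
F  | T  | F  | T  |            F            |            F            | T
F  | T  | T  | F  |            F            |            F            | T
F  | T  | T  | T  |            T            |            T            | F
T  | F  | F  | F  |            T            |            T            | T
T  | F  | F  | T  |            F            |            F            | T
T  | F  | T  | F  |            F            |            F            | T
T  | F  | T  | T  |            T            |            T            | F
T  | T  | F  | F  |            T            |            T            | F
T  | T  | F  | T  |            F            |            F            | T
T  | T  | T  | F  |            F            |            F            | T
T  | T  | T  | T  |            T            |            T            | F
The formula is true on 8 of the 16 rows.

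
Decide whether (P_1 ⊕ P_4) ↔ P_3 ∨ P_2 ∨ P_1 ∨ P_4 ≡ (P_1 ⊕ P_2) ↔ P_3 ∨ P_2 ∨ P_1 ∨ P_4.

P_1 | P_2 | P_3 | P_4 || φ | ψ
 T  |  T  |  T  |  T  || F | F
 T  |  T  |  T  |  F  || T | F
 T  |  T  |  F  |  T  || F | F
 T  |  T  |  F  |  F  || T | F
 T  |  F  |  T  |  T  || F | T
 T  |  F  |  T  |  F  || T | T
 T  |  F  |  F  |  T  || F | T
 T  |  F  |  F  |  F  || T | T
 F  |  T  |  T  |  T  || T | T
 F  |  T  |  T  |  F  || F | T
 F  |  T  |  F  |  T  || T | T
 F  |  T  |  F  |  F  || F | T
 F  |  F  |  T  |  T  || T | F
 F  |  F  |  T  |  F  || F | F
 F  |  F  |  F  |  T  || T | F
 F  |  F  |  F  |  F  || T | T
The columns differ at P_1=T, P_2=T, P_3=T, P_4=F (φ=T, ψ=F), so they are not equivalent.

not equivalent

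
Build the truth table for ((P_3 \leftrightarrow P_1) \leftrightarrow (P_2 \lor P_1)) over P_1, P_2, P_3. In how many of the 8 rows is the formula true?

4

 P_1    P_2    P_3   |    φ  
False  False  False  |  False
False  False   True  |   True
False   True  False  |   True
False   True   True  |  False
 True  False  False  |  False
 True  False   True  |   True
 True   True  False  |  False
 True   True   True  |   True
The formula is true on 4 of the 8 rows.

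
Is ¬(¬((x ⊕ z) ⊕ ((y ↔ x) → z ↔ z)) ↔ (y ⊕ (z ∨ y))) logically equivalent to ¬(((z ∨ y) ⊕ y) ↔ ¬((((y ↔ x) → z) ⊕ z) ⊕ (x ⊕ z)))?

not equivalent

x | y | z | φ | ψ
- | - | - | - | -
T | T | T | F | T
T | T | F | T | F
T | F | T | T | F
T | F | F | F | T
F | T | T | T | F
F | T | F | T | F
F | F | T | F | T
F | F | F | F | T
The columns differ at x=T, y=T, z=T (φ=F, ψ=T), so they are not equivalent.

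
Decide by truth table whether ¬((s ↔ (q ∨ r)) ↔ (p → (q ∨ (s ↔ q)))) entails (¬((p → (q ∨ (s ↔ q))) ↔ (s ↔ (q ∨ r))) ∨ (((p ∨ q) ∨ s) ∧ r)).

p | q | r | s || φ | ψ
1 | 1 | 1 | 1 || 0 | 1
1 | 1 | 1 | 0 || 1 | 1
1 | 1 | 0 | 1 || 0 | 0
1 | 1 | 0 | 0 || 1 | 1
1 | 0 | 1 | 1 || 1 | 1
1 | 0 | 1 | 0 || 1 | 1
1 | 0 | 0 | 1 || 0 | 0
1 | 0 | 0 | 0 || 0 | 0
0 | 1 | 1 | 1 || 0 | 1
0 | 1 | 1 | 0 || 1 | 1
0 | 1 | 0 | 1 || 0 | 0
0 | 1 | 0 | 0 || 1 | 1
0 | 0 | 1 | 1 || 0 | 1
0 | 0 | 1 | 0 || 1 | 1
0 | 0 | 0 | 1 || 1 | 1
0 | 0 | 0 | 0 || 0 | 0
In every row where φ is true, ψ is also true, so φ ⊨ ψ.

yes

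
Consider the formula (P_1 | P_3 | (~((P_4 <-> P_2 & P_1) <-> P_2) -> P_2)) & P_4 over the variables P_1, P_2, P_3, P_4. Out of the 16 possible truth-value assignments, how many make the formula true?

P_1 | P_2 | P_3 | P_4 || (P_2 & P_1) | (P_4 <-> (P_2 & P_1)) | φ
 1  |  1  |  1  |  1  ||      1      |           1           | 1
 1  |  1  |  1  |  0  ||      1      |           0           | 0
 1  |  1  |  0  |  1  ||      1      |           1           | 1
 1  |  1  |  0  |  0  ||      1      |           0           | 0
 1  |  0  |  1  |  1  ||      0      |           0           | 1
 1  |  0  |  1  |  0  ||      0      |           1           | 0
 1  |  0  |  0  |  1  ||      0      |           0           | 1
 1  |  0  |  0  |  0  ||      0      |           1           | 0
 0  |  1  |  1  |  1  ||      0      |           0           | 1
 0  |  1  |  1  |  0  ||      0      |           1           | 0
 0  |  1  |  0  |  1  ||      0      |           0           | 1
 0  |  1  |  0  |  0  ||      0      |           1           | 0
 0  |  0  |  1  |  1  ||      0      |           0           | 1
 0  |  0  |  1  |  0  ||      0      |           1           | 0
 0  |  0  |  0  |  1  ||      0      |           0           | 1
 0  |  0  |  0  |  0  ||      0      |           1           | 0
The formula is true on 8 of the 16 rows.

8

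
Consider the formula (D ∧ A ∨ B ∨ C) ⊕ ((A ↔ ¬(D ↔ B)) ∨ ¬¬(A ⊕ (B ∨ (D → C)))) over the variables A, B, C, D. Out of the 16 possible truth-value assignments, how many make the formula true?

4

A | B | C | D | (D ∧ A) | (B ∨ C) | ((D ∧ A) ∨ (B ∨ C)) | (D ↔ B) | ¬(D ↔ B) | (A ↔ ¬(D ↔ B)) | (D → C) | (B ∨ (D → C)) | (A ⊕ (B ∨ (D → C))) | ¬(A ⊕ (B ∨ (D → C))) | ¬¬(A ⊕ (B ∨ (D → C))) | φ
- | - | - | - | ------- | ------- | ------------------- | ------- | -------- | -------------- | ------- | ------------- | ------------------- | -------------------- | --------------------- | -
0 | 0 | 0 | 0 |    0    |    0    |          0          |    1    |    0     |       1        |    1    |       1       |          1          |          0           |           1           | 1
0 | 0 | 0 | 1 |    0    |    0    |          0          |    0    |    1     |       0        |    0    |       0       |          0          |          1           |           0           | 0
0 | 0 | 1 | 0 |    0    |    1    |          1          |    1    |    0     |       1        |    1    |       1       |          1          |          0           |           1           | 0
0 | 0 | 1 | 1 |    0    |    1    |          1          |    0    |    1     |       0        |    1    |       1       |          1          |          0           |           1           | 0
0 | 1 | 0 | 0 |    0    |    1    |          1          |    0    |    1     |       0        |    1    |       1       |          1          |          0           |           1           | 0
0 | 1 | 0 | 1 |    0    |    1    |          1          |    1    |    0     |       1        |    0    |       1       |          1          |          0           |           1           | 0
0 | 1 | 1 | 0 |    0    |    1    |          1          |    0    |    1     |       0        |    1    |       1       |          1          |          0           |           1           | 0
0 | 1 | 1 | 1 |    0    |    1    |          1          |    1    |    0     |       1        |    1    |       1       |          1          |          0           |           1           | 0
1 | 0 | 0 | 0 |    0    |    0    |          0          |    1    |    0     |       0        |    1    |       1       |          0          |          1           |           0           | 0
1 | 0 | 0 | 1 |    1    |    0    |          1          |    0    |    1     |       1        |    0    |       0       |          1          |          0           |           1           | 0
1 | 0 | 1 | 0 |    0    |    1    |          1          |    1    |    0     |       0        |    1    |       1       |          0          |          1           |           0           | 1
1 | 0 | 1 | 1 |    1    |    1    |          1          |    0    |    1     |       1        |    1    |       1       |          0          |          1           |           0           | 0
1 | 1 | 0 | 0 |    0    |    1    |          1          |    0    |    1     |       1        |    1    |       1       |          0          |          1           |           0           | 0
1 | 1 | 0 | 1 |    1    |    1    |          1          |    1    |    0     |       0        |    0    |       1       |          0          |          1           |           0           | 1
1 | 1 | 1 | 0 |    0    |    1    |          1          |    0    |    1     |       1        |    1    |       1       |          0          |          1           |           0           | 0
1 | 1 | 1 | 1 |    1    |    1    |          1          |    1    |    0     |       0        |    1    |       1       |          0          |          1           |           0           | 1
The formula is true on 4 of the 16 rows.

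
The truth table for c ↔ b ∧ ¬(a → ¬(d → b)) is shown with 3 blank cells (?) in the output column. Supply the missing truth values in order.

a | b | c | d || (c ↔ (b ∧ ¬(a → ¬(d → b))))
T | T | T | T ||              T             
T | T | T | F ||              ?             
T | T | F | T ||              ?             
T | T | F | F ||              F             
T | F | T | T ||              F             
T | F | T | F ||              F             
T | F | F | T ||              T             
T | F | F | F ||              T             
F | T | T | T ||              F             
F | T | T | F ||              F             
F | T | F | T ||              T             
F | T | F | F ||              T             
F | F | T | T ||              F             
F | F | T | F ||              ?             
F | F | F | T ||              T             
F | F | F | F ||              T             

Row a=T, b=T, c=T, d=F: (b ∧ ¬(a → ¬(d → b))) = T, so (c ↔ (b ∧ ¬(a → ¬(d → b)))) = T.
Row a=T, b=T, c=F, d=T: (b ∧ ¬(a → ¬(d → b))) = T, so (c ↔ (b ∧ ¬(a → ¬(d → b)))) = F.
Row a=F, b=F, c=T, d=F: (b ∧ ¬(a → ¬(d → b))) = F, so (c ↔ (b ∧ ¬(a → ¬(d → b)))) = F.

T, F, F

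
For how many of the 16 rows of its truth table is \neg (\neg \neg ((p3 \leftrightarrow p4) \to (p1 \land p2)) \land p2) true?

  p1     p2     p3     p4   |    φ  
False  False  False  False  |   True
False  False  False   True  |   True
False  False   True  False  |   True
False  False   True   True  |   True
False   True  False  False  |   True
False   True  False   True  |  False
False   True   True  False  |  False
False   True   True   True  |   True
 True  False  False  False  |   True
 True  False  False   True  |   True
 True  False   True  False  |   True
 True  False   True   True  |   True
 True   True  False  False  |  False
 True   True  False   True  |  False
 True   True   True  False  |  False
 True   True   True   True  |  False
The formula is true on 10 of the 16 rows.

10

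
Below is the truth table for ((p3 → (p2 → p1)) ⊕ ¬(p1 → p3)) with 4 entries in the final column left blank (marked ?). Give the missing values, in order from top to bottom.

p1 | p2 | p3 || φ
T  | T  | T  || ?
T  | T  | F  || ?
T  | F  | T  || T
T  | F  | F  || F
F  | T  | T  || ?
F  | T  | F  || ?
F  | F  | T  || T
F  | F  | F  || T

T, F, F, T

Row p1=T, p2=T, p3=T: (p3 → (p2 → p1)) = T, ¬(p1 → p3) = F, so the formula = T.
Row p1=T, p2=T, p3=F: (p3 → (p2 → p1)) = T, ¬(p1 → p3) = T, so the formula = F.
Row p1=F, p2=T, p3=T: (p3 → (p2 → p1)) = F, ¬(p1 → p3) = F, so the formula = F.
Row p1=F, p2=T, p3=F: (p3 → (p2 → p1)) = T, ¬(p1 → p3) = F, so the formula = T.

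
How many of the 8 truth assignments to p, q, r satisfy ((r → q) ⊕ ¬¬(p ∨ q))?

p  q  r  |  ((r → q) ⊕ ¬¬(p ∨ q))
T  T  T  |            F          
T  T  F  |            F          
T  F  T  |            T          
T  F  F  |            F          
F  T  T  |            F          
F  T  F  |            F          
F  F  T  |            F          
F  F  F  |            T          
The formula is true on 2 of the 8 rows.

2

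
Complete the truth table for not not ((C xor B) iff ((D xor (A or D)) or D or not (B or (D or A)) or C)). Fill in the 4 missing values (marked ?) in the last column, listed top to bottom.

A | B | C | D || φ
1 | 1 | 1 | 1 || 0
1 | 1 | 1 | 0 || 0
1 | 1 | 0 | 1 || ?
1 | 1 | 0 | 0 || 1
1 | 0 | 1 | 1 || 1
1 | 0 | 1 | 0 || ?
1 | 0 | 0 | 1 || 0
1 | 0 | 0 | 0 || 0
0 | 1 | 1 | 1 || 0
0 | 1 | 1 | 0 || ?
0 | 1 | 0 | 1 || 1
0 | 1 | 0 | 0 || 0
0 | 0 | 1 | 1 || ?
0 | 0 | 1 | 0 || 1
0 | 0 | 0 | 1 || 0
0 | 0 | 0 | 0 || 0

1, 1, 0, 1

Row A=1, B=1, C=0, D=1: ((C xor B) iff ((D xor (A or D)) or D or not (B or (D or A)) or C)) = 1, not ((C xor B) iff ((D xor (A or D)) or D or not (B or (D or A)) or C)) = 0, so the formula = 1.
Row A=1, B=0, C=1, D=0: ((C xor B) iff ((D xor (A or D)) or D or not (B or (D or A)) or C)) = 1, not ((C xor B) iff ((D xor (A or D)) or D or not (B or (D or A)) or C)) = 0, so the formula = 1.
Row A=0, B=1, C=1, D=0: ((C xor B) iff ((D xor (A or D)) or D or not (B or (D or A)) or C)) = 0, not ((C xor B) iff ((D xor (A or D)) or D or not (B or (D or A)) or C)) = 1, so the formula = 0.
Row A=0, B=0, C=1, D=1: ((C xor B) iff ((D xor (A or D)) or D or not (B or (D or A)) or C)) = 1, not ((C xor B) iff ((D xor (A or D)) or D or not (B or (D or A)) or C)) = 0, so the formula = 1.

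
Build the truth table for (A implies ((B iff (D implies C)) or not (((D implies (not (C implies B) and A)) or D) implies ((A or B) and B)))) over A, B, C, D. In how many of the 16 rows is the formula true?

15

A | B | C | D | (D implies C) | (B iff (D implies C)) | (C implies B) | not (C implies B) | (not (C implies B) and A) | (A or B) | ((A or B) and B) | φ
- | - | - | - | ------------- | --------------------- | ------------- | ----------------- | ------------------------- | -------- | ---------------- | -
1 | 1 | 1 | 1 |       1       |           1           |       1       |         0         |             0             |    1     |        1         | 1
1 | 1 | 1 | 0 |       1       |           1           |       1       |         0         |             0             |    1     |        1         | 1
1 | 1 | 0 | 1 |       0       |           0           |       1       |         0         |             0             |    1     |        1         | 0
1 | 1 | 0 | 0 |       1       |           1           |       1       |         0         |             0             |    1     |        1         | 1
1 | 0 | 1 | 1 |       1       |           0           |       0       |         1         |             1             |    1     |        0         | 1
1 | 0 | 1 | 0 |       1       |           0           |       0       |         1         |             1             |    1     |        0         | 1
1 | 0 | 0 | 1 |       0       |           1           |       1       |         0         |             0             |    1     |        0         | 1
1 | 0 | 0 | 0 |       1       |           0           |       1       |         0         |             0             |    1     |        0         | 1
0 | 1 | 1 | 1 |       1       |           1           |       1       |         0         |             0             |    1     |        1         | 1
0 | 1 | 1 | 0 |       1       |           1           |       1       |         0         |             0             |    1     |        1         | 1
0 | 1 | 0 | 1 |       0       |           0           |       1       |         0         |             0             |    1     |        1         | 1
0 | 1 | 0 | 0 |       1       |           1           |       1       |         0         |             0             |    1     |        1         | 1
0 | 0 | 1 | 1 |       1       |           0           |       0       |         1         |             0             |    0     |        0         | 1
0 | 0 | 1 | 0 |       1       |           0           |       0       |         1         |             0             |    0     |        0         | 1
0 | 0 | 0 | 1 |       0       |           1           |       1       |         0         |             0             |    0     |        0         | 1
0 | 0 | 0 | 0 |       1       |           0           |       1       |         0         |             0             |    0     |        0         | 1
The formula is true on 15 of the 16 rows.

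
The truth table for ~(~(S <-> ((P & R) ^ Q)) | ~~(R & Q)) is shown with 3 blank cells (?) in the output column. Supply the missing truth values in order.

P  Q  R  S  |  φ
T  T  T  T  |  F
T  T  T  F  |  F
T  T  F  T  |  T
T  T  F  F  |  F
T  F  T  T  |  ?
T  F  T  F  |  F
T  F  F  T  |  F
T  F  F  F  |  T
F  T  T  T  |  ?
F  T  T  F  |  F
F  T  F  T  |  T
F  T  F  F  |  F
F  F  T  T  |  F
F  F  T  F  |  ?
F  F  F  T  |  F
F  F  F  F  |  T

T, F, T

Row P=T, Q=F, R=T, S=T: ~(S <-> ((P & R) ^ Q)) = F, ~~(R & Q) = F, (~(S <-> ((P & R) ^ Q)) | ~~(R & Q)) = F, so the formula = T.
Row P=F, Q=T, R=T, S=T: ~(S <-> ((P & R) ^ Q)) = F, ~~(R & Q) = T, (~(S <-> ((P & R) ^ Q)) | ~~(R & Q)) = T, so the formula = F.
Row P=F, Q=F, R=T, S=F: ~(S <-> ((P & R) ^ Q)) = F, ~~(R & Q) = F, (~(S <-> ((P & R) ^ Q)) | ~~(R & Q)) = F, so the formula = T.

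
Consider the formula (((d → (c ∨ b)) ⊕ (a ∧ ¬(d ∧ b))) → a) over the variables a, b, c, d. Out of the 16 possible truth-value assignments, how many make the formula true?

a | b | c | d || φ
1 | 1 | 1 | 1 || 1
1 | 1 | 1 | 0 || 1
1 | 1 | 0 | 1 || 1
1 | 1 | 0 | 0 || 1
1 | 0 | 1 | 1 || 1
1 | 0 | 1 | 0 || 1
1 | 0 | 0 | 1 || 1
1 | 0 | 0 | 0 || 1
0 | 1 | 1 | 1 || 0
0 | 1 | 1 | 0 || 0
0 | 1 | 0 | 1 || 0
0 | 1 | 0 | 0 || 0
0 | 0 | 1 | 1 || 0
0 | 0 | 1 | 0 || 0
0 | 0 | 0 | 1 || 1
0 | 0 | 0 | 0 || 0
The formula is true on 9 of the 16 rows.

9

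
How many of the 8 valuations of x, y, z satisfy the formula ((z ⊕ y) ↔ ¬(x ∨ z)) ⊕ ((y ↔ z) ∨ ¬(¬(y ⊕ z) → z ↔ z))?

2

x | y | z | φ
- | - | - | -
T | T | T | F
T | T | F | T
T | F | T | F
T | F | F | F
F | T | T | F
F | T | F | F
F | F | T | F
F | F | F | T
The formula is true on 2 of the 8 rows.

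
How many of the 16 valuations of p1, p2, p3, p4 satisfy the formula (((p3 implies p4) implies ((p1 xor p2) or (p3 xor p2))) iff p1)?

9

p1 | p2 | p3 | p4 || (p3 implies p4) | (p1 xor p2) | (p3 xor p2) | ((p1 xor p2) or (p3 xor p2)) | φ
T  | T  | T  | T  ||        T        |      F      |      F      |              F               | F
T  | T  | T  | F  ||        F        |      F      |      F      |              F               | T
T  | T  | F  | T  ||        T        |      F      |      T      |              T               | T
T  | T  | F  | F  ||        T        |      F      |      T      |              T               | T
T  | F  | T  | T  ||        T        |      T      |      T      |              T               | T
T  | F  | T  | F  ||        F        |      T      |      T      |              T               | T
T  | F  | F  | T  ||        T        |      T      |      F      |              T               | T
T  | F  | F  | F  ||        T        |      T      |      F      |              T               | T
F  | T  | T  | T  ||        T        |      T      |      F      |              T               | F
F  | T  | T  | F  ||        F        |      T      |      F      |              T               | F
F  | T  | F  | T  ||        T        |      T      |      T      |              T               | F
F  | T  | F  | F  ||        T        |      T      |      T      |              T               | F
F  | F  | T  | T  ||        T        |      F      |      T      |              T               | F
F  | F  | T  | F  ||        F        |      F      |      T      |              T               | F
F  | F  | F  | T  ||        T        |      F      |      F      |              F               | T
F  | F  | F  | F  ||        T        |      F      |      F      |              F               | T
The formula is true on 9 of the 16 rows.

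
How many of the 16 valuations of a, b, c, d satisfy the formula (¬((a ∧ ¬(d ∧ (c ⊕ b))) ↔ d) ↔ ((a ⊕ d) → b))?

a | b | c | d | (c ⊕ b) | (d ∧ (c ⊕ b)) | ¬(d ∧ (c ⊕ b)) | (a ∧ ¬(d ∧ (c ⊕ b))) | ((a ∧ ¬(d ∧ (c ⊕ b))) ↔ d) | ¬((a ∧ ¬(d ∧ (c ⊕ b))) ↔ d) | (a ⊕ d) | ((a ⊕ d) → b) | φ
- | - | - | - | ------- | ------------- | -------------- | -------------------- | -------------------------- | --------------------------- | ------- | ------------- | -
0 | 0 | 0 | 0 |    0    |       0       |       1        |          0           |             1              |              0              |    0    |       1       | 0
0 | 0 | 0 | 1 |    0    |       0       |       1        |          0           |             0              |              1              |    1    |       0       | 0
0 | 0 | 1 | 0 |    1    |       0       |       1        |          0           |             1              |              0              |    0    |       1       | 0
0 | 0 | 1 | 1 |    1    |       1       |       0        |          0           |             0              |              1              |    1    |       0       | 0
0 | 1 | 0 | 0 |    1    |       0       |       1        |          0           |             1              |              0              |    0    |       1       | 0
0 | 1 | 0 | 1 |    1    |       1       |       0        |          0           |             0              |              1              |    1    |       1       | 1
0 | 1 | 1 | 0 |    0    |       0       |       1        |          0           |             1              |              0              |    0    |       1       | 0
0 | 1 | 1 | 1 |    0    |       0       |       1        |          0           |             0              |              1              |    1    |       1       | 1
1 | 0 | 0 | 0 |    0    |       0       |       1        |          1           |             0              |              1              |    1    |       0       | 0
1 | 0 | 0 | 1 |    0    |       0       |       1        |          1           |             1              |              0              |    0    |       1       | 0
1 | 0 | 1 | 0 |    1    |       0       |       1        |          1           |             0              |              1              |    1    |       0       | 0
1 | 0 | 1 | 1 |    1    |       1       |       0        |          0           |             0              |              1              |    0    |       1       | 1
1 | 1 | 0 | 0 |    1    |       0       |       1        |          1           |             0              |              1              |    1    |       1       | 1
1 | 1 | 0 | 1 |    1    |       1       |       0        |          0           |             0              |              1              |    0    |       1       | 1
1 | 1 | 1 | 0 |    0    |       0       |       1        |          1           |             0              |              1              |    1    |       1       | 1
1 | 1 | 1 | 1 |    0    |       0       |       1        |          1           |             1              |              0              |    0    |       1       | 0
The formula is true on 6 of the 16 rows.

6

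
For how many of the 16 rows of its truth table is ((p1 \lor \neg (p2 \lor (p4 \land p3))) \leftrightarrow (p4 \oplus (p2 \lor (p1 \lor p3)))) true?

p1 | p2 | p3 | p4 | φ
-- | -- | -- | -- | -
T  | T  | T  | T  | F
T  | T  | T  | F  | T
T  | T  | F  | T  | F
T  | T  | F  | F  | T
T  | F  | T  | T  | F
T  | F  | T  | F  | T
T  | F  | F  | T  | F
T  | F  | F  | F  | T
F  | T  | T  | T  | T
F  | T  | T  | F  | F
F  | T  | F  | T  | T
F  | T  | F  | F  | F
F  | F  | T  | T  | T
F  | F  | T  | F  | T
F  | F  | F  | T  | T
F  | F  | F  | F  | F
The formula is true on 9 of the 16 rows.

9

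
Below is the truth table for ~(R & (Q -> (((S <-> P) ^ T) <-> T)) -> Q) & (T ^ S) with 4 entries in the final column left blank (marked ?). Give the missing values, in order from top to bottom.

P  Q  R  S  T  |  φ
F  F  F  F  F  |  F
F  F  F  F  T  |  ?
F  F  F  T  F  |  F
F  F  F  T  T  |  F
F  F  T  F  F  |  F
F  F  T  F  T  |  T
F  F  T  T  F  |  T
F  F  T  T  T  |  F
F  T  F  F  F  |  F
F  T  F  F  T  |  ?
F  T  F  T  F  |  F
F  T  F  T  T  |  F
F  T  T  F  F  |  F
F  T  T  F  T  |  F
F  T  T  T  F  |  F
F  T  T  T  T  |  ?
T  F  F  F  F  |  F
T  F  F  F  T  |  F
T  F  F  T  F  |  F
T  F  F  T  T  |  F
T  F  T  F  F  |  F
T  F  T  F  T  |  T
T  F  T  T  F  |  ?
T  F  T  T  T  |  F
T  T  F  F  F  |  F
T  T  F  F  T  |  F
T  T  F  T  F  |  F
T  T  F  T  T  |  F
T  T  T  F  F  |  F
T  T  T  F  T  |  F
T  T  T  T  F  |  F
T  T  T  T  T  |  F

Row P=F, Q=F, R=F, S=F, T=T: ~(R & (Q -> (((S <-> P) ^ T) <-> T)) -> Q) = F, (T ^ S) = T, so the formula = F.
Row P=F, Q=T, R=F, S=F, T=T: ~(R & (Q -> (((S <-> P) ^ T) <-> T)) -> Q) = F, (T ^ S) = T, so the formula = F.
Row P=F, Q=T, R=T, S=T, T=T: ~(R & (Q -> (((S <-> P) ^ T) <-> T)) -> Q) = F, (T ^ S) = F, so the formula = F.
Row P=T, Q=F, R=T, S=T, T=F: ~(R & (Q -> (((S <-> P) ^ T) <-> T)) -> Q) = T, (T ^ S) = T, so the formula = T.

F, F, F, T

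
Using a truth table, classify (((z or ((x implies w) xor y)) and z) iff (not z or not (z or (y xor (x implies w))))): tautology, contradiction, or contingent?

contradiction

x  y  z  w  |  (x implies w)  ((x implies w) xor y)  (z or ((x implies w) xor y))  not z  (y xor (x implies w))  (z or (y xor (x implies w)))  φ
T  T  T  T  |        T                  F                         T                  F              F                         T                F
T  T  T  F  |        F                  T                         T                  F              T                         T                F
T  T  F  T  |        T                  F                         F                  T              F                         F                F
T  T  F  F  |        F                  T                         T                  T              T                         T                F
T  F  T  T  |        T                  T                         T                  F              T                         T                F
T  F  T  F  |        F                  F                         T                  F              F                         T                F
T  F  F  T  |        T                  T                         T                  T              T                         T                F
T  F  F  F  |        F                  F                         F                  T              F                         F                F
F  T  T  T  |        T                  F                         T                  F              F                         T                F
F  T  T  F  |        T                  F                         T                  F              F                         T                F
F  T  F  T  |        T                  F                         F                  T              F                         F                F
F  T  F  F  |        T                  F                         F                  T              F                         F                F
F  F  T  T  |        T                  T                         T                  F              T                         T                F
F  F  T  F  |        T                  T                         T                  F              T                         T                F
F  F  F  T  |        T                  T                         T                  T              T                         T                F
F  F  F  F  |        T                  T                         T                  T              T                         T                F
Every row is F, so the formula is a contradiction.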